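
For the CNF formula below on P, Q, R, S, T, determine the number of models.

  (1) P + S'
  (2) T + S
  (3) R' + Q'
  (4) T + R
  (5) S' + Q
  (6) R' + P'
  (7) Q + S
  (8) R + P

2

There are 2^5 = 32 truth assignments over (P, Q, R, S, T).
Split on S. With S = 1, the clauses containing S are satisfied and S' drops from the rest; 1 of the 2^4 = 16 assignments to the other variables satisfy what remains.
With S = 0, by the same count on the reduced clause set, 1 assignment works.
(One model: P=T, Q=T, R=F, S=F, T=T.)
Total: 1 + 1 = 2.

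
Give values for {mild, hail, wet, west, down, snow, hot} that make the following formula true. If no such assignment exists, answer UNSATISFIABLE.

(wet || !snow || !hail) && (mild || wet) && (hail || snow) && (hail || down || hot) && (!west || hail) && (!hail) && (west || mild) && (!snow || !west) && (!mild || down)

(!hail) alone gives hail = false.
(snow) alone gives snow = true.
(!west) alone gives west = false.
(mild) alone gives mild = true.
(down) alone gives down = true.
Every clause is now satisfied; wet, hot are unconstrained.

mild ↦ true,  hail ↦ false,  wet ↦ false,  west ↦ false,  down ↦ true,  snow ↦ true,  hot ↦ false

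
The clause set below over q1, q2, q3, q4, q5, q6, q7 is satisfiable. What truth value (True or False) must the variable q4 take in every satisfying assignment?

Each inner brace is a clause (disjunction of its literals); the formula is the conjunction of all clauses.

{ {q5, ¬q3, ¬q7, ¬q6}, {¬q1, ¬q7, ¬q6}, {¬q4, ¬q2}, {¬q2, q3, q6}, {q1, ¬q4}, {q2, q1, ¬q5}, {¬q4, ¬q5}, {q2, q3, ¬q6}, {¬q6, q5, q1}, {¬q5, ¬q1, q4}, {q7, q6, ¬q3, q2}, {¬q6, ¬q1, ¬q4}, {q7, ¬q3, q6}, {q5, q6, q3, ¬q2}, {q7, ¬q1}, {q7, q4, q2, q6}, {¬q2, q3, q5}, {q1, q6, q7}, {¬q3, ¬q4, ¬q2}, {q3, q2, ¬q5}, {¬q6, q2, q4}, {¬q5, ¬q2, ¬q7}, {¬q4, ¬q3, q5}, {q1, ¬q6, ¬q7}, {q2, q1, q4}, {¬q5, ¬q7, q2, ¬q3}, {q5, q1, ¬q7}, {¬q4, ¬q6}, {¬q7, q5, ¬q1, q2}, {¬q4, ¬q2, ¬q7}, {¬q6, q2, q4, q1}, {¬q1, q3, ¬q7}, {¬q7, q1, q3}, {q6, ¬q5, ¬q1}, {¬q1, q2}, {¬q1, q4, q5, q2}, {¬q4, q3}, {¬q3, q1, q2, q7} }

Suppose q4 = True.
(¬q2) alone gives q2 = False.
(q1) alone gives q1 = True.
But (¬q1) is also a unit clause — contradiction.
So every satisfying assignment has q4 = False.

False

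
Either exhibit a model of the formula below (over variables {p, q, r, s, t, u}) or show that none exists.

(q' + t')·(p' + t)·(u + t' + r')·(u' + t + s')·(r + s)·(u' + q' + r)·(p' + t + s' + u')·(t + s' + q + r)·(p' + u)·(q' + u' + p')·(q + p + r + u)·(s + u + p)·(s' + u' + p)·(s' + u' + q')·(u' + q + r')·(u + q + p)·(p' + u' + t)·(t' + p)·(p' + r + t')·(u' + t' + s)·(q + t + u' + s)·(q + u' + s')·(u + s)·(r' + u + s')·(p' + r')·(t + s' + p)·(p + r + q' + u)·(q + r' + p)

Try q = 1.
Unit clause (t') forces t = 0.
Unit clause (p') forces p = 0.
Unit clause (s') forces s = 0.
Unit clause (r) forces r = 1.
Unit clause (u) forces u = 1.
All clauses are satisfied.

p ↦ 0, q ↦ 1, r ↦ 1, s ↦ 0, t ↦ 0, u ↦ 1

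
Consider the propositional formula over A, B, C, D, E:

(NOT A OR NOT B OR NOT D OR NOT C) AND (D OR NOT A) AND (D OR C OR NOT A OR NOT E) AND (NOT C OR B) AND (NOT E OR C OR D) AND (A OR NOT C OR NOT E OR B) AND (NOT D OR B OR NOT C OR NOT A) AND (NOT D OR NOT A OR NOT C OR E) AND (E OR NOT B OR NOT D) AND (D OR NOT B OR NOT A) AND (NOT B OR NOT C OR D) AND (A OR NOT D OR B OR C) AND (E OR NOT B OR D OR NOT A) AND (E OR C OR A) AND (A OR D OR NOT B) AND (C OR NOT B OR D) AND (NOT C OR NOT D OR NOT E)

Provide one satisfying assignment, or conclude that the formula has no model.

A: false, B: true, C: false, D: true, E: true

Try D = true.
Try C = false.
Try E = true.
Try A = false.
(B) alone gives B = true.
This assignment satisfies each clause.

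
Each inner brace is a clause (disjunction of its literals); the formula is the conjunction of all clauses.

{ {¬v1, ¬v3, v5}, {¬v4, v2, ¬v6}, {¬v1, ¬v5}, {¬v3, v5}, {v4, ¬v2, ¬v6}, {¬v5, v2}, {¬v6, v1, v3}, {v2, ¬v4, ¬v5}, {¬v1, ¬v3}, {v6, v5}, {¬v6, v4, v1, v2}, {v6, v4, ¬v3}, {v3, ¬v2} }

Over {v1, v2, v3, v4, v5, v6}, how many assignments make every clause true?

There are 2^6 = 64 truth assignments over (v1, v2, v3, v4, v5, v6).
Split on v6. With v6 = True, the clauses containing v6 are satisfied and ¬v6 drops from the rest; 2 of the 2^5 = 32 assignments to the other variables satisfy what remains.
With v6 = False, by the same count on the reduced clause set, 1 assignment works.
(One model: v1=F, v2=T, v3=T, v4=T, v5=T, v6=F.)
Total: 2 + 1 = 3.

3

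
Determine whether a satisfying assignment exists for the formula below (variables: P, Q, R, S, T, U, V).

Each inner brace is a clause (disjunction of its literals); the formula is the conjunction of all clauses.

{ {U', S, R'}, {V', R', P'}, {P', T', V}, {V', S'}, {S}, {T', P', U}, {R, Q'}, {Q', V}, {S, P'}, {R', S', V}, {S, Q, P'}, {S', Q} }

No

Unit clause (S) forces S = 1.
Unit clause (V') forces V = 0.
Unit clause (Q') forces Q = 0.
Now (Q) is unsatisfied and unit — conflict.
No assignment satisfies every clause.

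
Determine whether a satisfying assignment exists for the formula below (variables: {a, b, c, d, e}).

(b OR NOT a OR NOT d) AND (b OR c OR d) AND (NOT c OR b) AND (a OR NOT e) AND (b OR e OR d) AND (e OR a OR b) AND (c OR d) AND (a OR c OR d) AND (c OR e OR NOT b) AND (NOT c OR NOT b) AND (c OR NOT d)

No

Case c = false:
Unit clause (d) forces d = true.
Now (NOT d) is unsatisfied and unit — conflict.
So c must be the other value — set c = true.
Unit clause (b) forces b = true.
Now (NOT b) is unsatisfied and unit — conflict.
Either choice for c ends in contradiction.
No assignment satisfies every clause.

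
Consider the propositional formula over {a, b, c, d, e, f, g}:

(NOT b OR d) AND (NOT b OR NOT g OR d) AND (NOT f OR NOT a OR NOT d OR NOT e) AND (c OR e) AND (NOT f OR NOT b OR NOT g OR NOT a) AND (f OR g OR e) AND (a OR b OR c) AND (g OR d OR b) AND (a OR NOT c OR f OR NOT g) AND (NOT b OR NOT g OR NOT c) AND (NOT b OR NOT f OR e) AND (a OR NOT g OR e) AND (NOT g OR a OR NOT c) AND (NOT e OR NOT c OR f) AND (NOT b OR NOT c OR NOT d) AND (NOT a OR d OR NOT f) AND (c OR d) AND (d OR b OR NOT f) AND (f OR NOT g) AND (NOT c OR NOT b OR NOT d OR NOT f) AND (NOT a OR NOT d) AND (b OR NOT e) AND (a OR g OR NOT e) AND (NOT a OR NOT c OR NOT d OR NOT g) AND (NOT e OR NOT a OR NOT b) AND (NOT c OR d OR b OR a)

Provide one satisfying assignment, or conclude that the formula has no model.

Branch on b: set b = false.
(NOT e) alone gives e = false.
(c) alone gives c = true.
Branch on f: set f = true.
(d) alone gives d = true.
(NOT a) alone gives a = false.
(NOT g) alone gives g = false.
All clauses are satisfied.

a=false; b=false; c=true; d=true; e=false; f=true; g=false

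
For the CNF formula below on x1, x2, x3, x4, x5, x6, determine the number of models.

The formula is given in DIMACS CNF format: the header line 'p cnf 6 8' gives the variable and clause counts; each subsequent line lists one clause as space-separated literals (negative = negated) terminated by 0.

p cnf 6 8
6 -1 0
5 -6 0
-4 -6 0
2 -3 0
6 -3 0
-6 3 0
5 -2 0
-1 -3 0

There are 2^6 = 64 truth assignments over (x1, x2, x3, x4, x5, x6).
Split on x6. With x6 = True, the clauses containing x6 are satisfied and ¬x6 drops from the rest; 1 of the 2^5 = 32 assignments to the other variables satisfy what remains.
With x6 = False, by the same count on the reduced clause set, 6 assignments work.
Total: 1 + 6 = 7.

7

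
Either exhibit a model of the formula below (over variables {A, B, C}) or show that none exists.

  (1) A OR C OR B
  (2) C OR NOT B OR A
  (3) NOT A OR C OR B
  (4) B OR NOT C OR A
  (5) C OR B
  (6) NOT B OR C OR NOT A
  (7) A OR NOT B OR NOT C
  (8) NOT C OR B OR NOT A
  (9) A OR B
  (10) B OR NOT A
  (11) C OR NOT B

A ↦ true,  B ↦ true,  C ↦ true

Case C = true:
Case B = true:
(A) alone gives A = true.
This assignment satisfies each clause.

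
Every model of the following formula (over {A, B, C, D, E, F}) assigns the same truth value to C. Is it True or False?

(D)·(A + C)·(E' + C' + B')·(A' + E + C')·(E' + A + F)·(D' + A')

True

Suppose C = 0.
(D) alone gives D = 1.
(A) alone gives A = 1.
But (A') is also a unit clause — contradiction.
So every satisfying assignment has C = True.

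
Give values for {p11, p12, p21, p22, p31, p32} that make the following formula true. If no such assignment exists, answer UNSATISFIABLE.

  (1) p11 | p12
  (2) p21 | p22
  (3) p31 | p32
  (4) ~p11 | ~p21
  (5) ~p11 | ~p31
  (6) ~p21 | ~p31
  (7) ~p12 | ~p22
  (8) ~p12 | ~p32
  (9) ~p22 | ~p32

UNSATISFIABLE

Case p11 = 1:
Unit clause (~p21) forces p21 = 0.
Unit clause (p22) forces p22 = 1.
Unit clause (~p31) forces p31 = 0.
Unit clause (p32) forces p32 = 1.
That conflicts with the unit clause (~p32).
So p11 must be the other value — set p11 = 0.
Unit clause (p12) forces p12 = 1.
Unit clause (~p22) forces p22 = 0.
Unit clause (p21) forces p21 = 1.
Unit clause (~p31) forces p31 = 0.
Unit clause (p32) forces p32 = 1.
That conflicts with the unit clause (~p32).
Both values of p11 lead to a conflict.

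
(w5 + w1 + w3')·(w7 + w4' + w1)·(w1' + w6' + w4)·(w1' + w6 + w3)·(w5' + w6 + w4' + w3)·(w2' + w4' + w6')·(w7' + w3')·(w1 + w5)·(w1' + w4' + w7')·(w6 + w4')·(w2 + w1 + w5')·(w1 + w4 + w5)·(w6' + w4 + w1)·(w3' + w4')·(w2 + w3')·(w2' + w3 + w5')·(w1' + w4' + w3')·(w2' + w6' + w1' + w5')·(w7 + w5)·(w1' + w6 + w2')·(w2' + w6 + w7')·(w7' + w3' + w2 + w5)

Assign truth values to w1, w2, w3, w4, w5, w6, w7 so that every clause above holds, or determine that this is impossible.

w1 ↦ 1, w2 ↦ 0, w3 ↦ 0, w4 ↦ 1, w5 ↦ 1, w6 ↦ 1, w7 ↦ 0

Case w7 = 0:
From the singleton clause (w5), w5 = 1.
Case w4 = 1:
From the singleton clause (w1), w1 = 1.
From the singleton clause (w6), w6 = 1.
From the singleton clause (w2'), w2 = 0.
From the singleton clause (w3'), w3 = 0.
Every clause now holds.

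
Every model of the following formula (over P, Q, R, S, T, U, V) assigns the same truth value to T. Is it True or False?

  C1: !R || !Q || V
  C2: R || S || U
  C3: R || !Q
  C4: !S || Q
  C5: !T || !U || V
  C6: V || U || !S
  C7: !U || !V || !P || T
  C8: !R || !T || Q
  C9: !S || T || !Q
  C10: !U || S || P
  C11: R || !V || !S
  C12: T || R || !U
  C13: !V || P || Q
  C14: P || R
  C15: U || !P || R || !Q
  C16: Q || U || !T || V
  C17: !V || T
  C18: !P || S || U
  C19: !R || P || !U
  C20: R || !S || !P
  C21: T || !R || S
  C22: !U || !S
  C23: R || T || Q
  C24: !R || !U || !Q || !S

True

Suppose T = false.
(!V) alone gives V = false.
Case R = false:
(!Q) alone gives Q = false.
Now (Q) is unsatisfied and unit — conflict.
Backtrack on R: now try R = true.
(!Q) alone gives Q = false.
(!S) alone gives S = false.
Now (S) is unsatisfied and unit — conflict.
Both values of R lead to a conflict.
So every satisfying assignment has T = True.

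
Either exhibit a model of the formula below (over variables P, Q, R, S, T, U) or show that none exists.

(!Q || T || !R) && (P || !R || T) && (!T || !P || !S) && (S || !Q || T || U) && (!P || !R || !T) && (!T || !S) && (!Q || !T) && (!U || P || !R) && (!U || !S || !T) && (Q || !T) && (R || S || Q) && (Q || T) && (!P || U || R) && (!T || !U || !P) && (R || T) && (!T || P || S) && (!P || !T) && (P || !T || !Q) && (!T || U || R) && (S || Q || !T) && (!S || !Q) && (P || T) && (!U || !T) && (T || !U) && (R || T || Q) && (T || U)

UNSATISFIABLE

Case T = false:
Unit clause (Q) forces Q = true.
Unit clause (!R) forces R = false.
Now (R) is unsatisfied and unit — conflict.
Undo T and try T = true.
Unit clause (!S) forces S = false.
Unit clause (!Q) forces Q = false.
Now (Q) is unsatisfied and unit — conflict.
Both values of T lead to a conflict.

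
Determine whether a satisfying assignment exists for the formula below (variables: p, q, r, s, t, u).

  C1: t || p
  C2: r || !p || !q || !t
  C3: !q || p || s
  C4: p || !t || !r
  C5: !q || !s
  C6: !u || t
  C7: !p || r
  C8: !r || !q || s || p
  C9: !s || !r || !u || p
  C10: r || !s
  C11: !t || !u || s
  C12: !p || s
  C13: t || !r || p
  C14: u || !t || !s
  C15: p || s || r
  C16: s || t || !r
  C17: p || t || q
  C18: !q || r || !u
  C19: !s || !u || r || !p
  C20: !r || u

Suppose t = true.
Suppose p = true.
(r) alone gives r = true.
(s) alone gives s = true.
(!q) alone gives q = false.
(u) alone gives u = true.
Every clause now holds.
A satisfying assignment: p: true; q: false; r: true; s: true; t: true; u: true.

Yes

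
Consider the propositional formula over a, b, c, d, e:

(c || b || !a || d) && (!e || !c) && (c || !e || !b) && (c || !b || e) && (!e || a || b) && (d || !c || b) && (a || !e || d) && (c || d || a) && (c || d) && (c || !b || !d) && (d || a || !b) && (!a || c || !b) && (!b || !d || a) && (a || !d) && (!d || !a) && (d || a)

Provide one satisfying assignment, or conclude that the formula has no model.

a ↦ true; b ↦ true; c ↦ true; d ↦ false; e ↦ false

Case e = false:
Case c = true:
Case d = false:
(b) alone gives b = true.
(a) alone gives a = true.
All clauses are satisfied.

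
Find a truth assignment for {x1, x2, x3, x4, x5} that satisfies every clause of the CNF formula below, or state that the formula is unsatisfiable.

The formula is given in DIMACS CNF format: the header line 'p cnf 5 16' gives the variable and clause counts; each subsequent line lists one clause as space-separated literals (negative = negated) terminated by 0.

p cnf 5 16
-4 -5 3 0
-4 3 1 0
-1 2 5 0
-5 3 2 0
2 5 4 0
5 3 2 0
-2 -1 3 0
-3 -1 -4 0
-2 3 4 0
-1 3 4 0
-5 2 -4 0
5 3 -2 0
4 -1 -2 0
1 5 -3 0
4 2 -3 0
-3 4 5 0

x1: False, x2: True, x3: True, x4: True, x5: True

Case x4 = True:
Case x5 = True:
Unit clause (x3) forces x3 = True.
Unit clause (¬x1) forces x1 = False.
Unit clause (x2) forces x2 = True.
Every clause now holds.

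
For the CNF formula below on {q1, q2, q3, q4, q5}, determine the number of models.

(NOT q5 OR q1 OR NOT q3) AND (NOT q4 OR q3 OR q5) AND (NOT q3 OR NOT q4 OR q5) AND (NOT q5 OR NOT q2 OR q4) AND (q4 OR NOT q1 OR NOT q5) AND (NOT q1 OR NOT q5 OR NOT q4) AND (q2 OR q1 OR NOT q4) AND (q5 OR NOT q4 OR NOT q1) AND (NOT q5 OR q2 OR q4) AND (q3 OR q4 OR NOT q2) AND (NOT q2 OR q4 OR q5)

There are 2^5 = 32 truth assignments over (q1, q2, q3, q4, q5).
Split on q3. With q3 = true, the clauses containing q3 are satisfied and NOT q3 drops from the rest; 2 of the 2^4 = 16 assignments to the other variables satisfy what remains.
With q3 = false, by the same count on the reduced clause set, 3 assignments work.
(One model: q1=F, q2=F, q3=F, q4=F, q5=F.)
Total: 2 + 3 = 5.

5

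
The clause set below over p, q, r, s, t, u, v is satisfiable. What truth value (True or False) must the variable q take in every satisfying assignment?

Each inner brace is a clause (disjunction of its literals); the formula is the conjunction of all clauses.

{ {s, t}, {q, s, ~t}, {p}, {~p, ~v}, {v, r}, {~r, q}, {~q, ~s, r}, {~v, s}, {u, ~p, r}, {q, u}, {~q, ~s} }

Suppose q = 0.
From the singleton clause (p), p = 1.
From the singleton clause (~v), v = 0.
From the singleton clause (r), r = 1.
But (~r) is also a unit clause — contradiction.
So every satisfying assignment has q = True.

True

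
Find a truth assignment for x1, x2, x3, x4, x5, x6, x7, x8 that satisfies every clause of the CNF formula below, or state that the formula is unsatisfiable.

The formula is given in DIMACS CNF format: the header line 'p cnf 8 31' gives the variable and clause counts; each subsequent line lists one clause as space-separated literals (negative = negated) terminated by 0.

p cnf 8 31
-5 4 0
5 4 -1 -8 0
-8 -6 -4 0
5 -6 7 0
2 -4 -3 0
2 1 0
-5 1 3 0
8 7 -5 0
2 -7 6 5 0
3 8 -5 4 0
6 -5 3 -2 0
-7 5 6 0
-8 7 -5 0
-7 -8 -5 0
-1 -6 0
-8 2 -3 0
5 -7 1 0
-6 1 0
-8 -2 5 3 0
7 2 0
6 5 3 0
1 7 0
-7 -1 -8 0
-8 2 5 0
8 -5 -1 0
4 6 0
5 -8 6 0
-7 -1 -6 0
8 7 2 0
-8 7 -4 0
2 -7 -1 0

x1 ↦ False; x2 ↦ True; x3 ↦ True; x4 ↦ True; x5 ↦ True; x6 ↦ False; x7 ↦ True; x8 ↦ False

Branch on x5: set x5 = True.
(x4) alone gives x4 = True.
Branch on x8: set x8 = False.
(x7) alone gives x7 = True.
(¬x1) alone gives x1 = False.
(x2) alone gives x2 = True.
(x3) alone gives x3 = True.
(¬x6) alone gives x6 = False.
Every clause now holds.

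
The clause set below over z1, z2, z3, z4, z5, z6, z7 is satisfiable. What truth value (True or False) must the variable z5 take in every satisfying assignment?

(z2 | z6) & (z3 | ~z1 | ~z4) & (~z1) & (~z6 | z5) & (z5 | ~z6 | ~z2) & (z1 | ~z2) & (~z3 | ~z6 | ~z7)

Suppose z5 = 0.
The clause (~z1) is unit, so z1 = 0.
The clause (~z6) is unit, so z6 = 0.
The clause (z2) is unit, so z2 = 1.
That conflicts with the unit clause (~z2).
So every satisfying assignment has z5 = True.

True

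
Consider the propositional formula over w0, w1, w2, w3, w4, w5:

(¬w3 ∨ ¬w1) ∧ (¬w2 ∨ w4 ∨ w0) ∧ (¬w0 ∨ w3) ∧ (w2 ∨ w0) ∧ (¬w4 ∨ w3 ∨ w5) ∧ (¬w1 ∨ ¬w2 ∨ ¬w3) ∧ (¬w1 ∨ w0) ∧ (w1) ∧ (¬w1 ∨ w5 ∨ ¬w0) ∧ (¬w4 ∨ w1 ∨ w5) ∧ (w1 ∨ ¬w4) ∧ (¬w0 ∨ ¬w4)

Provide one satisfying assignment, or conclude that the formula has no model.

UNSATISFIABLE

(w1) alone gives w1 = True.
(¬w3) alone gives w3 = False.
(¬w0) alone gives w0 = False.
Now (w0) is unsatisfied and unit — conflict.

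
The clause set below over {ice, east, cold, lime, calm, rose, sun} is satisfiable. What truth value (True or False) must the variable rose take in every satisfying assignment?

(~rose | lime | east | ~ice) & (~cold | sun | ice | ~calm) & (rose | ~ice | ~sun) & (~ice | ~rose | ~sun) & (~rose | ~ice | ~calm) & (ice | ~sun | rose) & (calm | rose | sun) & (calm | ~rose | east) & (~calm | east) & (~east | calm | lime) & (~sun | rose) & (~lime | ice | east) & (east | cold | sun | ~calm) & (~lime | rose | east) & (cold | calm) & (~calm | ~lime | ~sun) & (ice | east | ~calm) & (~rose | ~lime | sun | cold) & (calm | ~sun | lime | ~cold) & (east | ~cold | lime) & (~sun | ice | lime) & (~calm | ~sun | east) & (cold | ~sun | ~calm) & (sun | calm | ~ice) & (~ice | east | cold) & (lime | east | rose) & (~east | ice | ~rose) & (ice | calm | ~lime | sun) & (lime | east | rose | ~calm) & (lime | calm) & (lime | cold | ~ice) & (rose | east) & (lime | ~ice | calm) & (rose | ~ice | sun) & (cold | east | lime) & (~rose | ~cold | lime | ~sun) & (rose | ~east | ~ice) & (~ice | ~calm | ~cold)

Suppose rose = 1.
Branch on ice: set ice = 0.
The clause (~east) is unit, so east = 0.
The clause (calm) is unit, so calm = 1.
That conflicts with the unit clause (~calm).
So ice must be the other value — set ice = 1.
The clause (~sun) is unit, so sun = 0.
The clause (~calm) is unit, so calm = 0.
That conflicts with the unit clause (calm).
Neither ice = 1 nor ice = 0 works.
So every satisfying assignment has rose = False.

False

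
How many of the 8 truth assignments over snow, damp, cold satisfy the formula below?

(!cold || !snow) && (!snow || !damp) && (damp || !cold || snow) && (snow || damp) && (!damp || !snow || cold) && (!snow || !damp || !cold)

There are 2^3 = 8 truth assignments over (snow, damp, cold).
Split on damp. With damp = true, the clauses containing damp are satisfied and !damp drops from the rest; 2 of the 2^2 = 4 assignments to the other variables satisfy what remains.
With damp = false, by the same count on the reduced clause set, 1 assignment works.
Total: 2 + 1 = 3.

3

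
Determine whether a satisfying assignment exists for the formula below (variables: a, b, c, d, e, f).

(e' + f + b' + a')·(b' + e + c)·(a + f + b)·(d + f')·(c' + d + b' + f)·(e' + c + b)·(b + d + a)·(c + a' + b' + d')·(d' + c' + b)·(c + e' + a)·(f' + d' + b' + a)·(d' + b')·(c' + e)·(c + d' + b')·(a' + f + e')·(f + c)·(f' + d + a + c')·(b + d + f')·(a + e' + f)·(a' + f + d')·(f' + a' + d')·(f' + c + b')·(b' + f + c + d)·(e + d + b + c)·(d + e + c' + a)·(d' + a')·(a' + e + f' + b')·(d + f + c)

Satisfiable

Suppose d = 1.
(b') alone gives b = 0.
(c') alone gives c = 0.
(e') alone gives e = 0.
(f) alone gives f = 1.
(a') alone gives a = 0.
Every clause now holds.
A satisfying assignment: a: 0,  b: 0,  c: 0,  d: 1,  e: 0,  f: 1.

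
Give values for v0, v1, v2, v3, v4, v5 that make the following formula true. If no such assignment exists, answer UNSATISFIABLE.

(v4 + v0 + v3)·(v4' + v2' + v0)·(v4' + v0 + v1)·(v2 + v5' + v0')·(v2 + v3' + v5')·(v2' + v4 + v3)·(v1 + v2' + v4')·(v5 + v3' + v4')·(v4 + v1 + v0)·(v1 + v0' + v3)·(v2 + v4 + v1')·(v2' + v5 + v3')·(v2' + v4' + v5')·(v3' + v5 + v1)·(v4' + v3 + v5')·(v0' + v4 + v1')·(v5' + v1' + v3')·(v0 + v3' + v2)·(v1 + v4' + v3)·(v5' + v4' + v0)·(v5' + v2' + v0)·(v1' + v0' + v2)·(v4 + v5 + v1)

v0 ↦ 0, v1 ↦ 1, v2 ↦ 0, v3 ↦ 0, v4 ↦ 1, v5 ↦ 0

Suppose v4 = 1.
Suppose v2 = 0.
Suppose v0 = 0.
The clause (v1) is unit, so v1 = 1.
The clause (v3') is unit, so v3 = 0.
The clause (v5') is unit, so v5 = 0.
This assignment satisfies each clause.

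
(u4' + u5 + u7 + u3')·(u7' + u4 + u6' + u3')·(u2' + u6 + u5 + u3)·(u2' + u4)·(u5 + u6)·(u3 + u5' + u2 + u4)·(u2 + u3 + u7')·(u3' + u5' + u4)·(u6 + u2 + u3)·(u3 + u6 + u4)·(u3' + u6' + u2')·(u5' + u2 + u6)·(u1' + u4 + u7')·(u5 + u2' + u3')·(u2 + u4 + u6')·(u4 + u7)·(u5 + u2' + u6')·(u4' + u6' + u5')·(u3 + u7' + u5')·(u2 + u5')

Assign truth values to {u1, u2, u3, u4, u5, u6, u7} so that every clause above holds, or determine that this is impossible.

Suppose u2 = 0.
The clause (u5') is unit, so u5 = 0.
The clause (u6) is unit, so u6 = 1.
The clause (u4) is unit, so u4 = 1.
Suppose u7 = 0.
The clause (u3') is unit, so u3 = 0.
Every clause is now satisfied; u1 is unconstrained.

u1 ↦ 0, u2 ↦ 0, u3 ↦ 0, u4 ↦ 1, u5 ↦ 0, u6 ↦ 1, u7 ↦ 0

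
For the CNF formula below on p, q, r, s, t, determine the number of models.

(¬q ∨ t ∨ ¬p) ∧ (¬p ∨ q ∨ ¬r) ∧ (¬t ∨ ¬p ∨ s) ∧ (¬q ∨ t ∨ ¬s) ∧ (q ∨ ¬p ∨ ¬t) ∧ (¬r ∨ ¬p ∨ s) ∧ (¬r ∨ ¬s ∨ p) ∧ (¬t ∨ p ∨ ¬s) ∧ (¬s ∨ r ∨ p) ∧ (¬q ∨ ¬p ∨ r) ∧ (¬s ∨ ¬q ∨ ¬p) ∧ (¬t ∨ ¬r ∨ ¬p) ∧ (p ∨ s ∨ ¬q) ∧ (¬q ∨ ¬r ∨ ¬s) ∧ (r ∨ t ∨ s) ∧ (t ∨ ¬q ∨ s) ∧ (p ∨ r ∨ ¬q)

There are 2^5 = 32 truth assignments over (p, q, r, s, t).
Split on s. With s = True, the clauses containing s are satisfied and ¬s drops from the rest; 1 of the 2^4 = 16 assignments to the other variables satisfy what remains.
With s = False, by the same count on the reduced clause set, 3 assignments work.
(One model: p=F, q=F, r=F, s=F, t=T.)
Total: 1 + 3 = 4.

4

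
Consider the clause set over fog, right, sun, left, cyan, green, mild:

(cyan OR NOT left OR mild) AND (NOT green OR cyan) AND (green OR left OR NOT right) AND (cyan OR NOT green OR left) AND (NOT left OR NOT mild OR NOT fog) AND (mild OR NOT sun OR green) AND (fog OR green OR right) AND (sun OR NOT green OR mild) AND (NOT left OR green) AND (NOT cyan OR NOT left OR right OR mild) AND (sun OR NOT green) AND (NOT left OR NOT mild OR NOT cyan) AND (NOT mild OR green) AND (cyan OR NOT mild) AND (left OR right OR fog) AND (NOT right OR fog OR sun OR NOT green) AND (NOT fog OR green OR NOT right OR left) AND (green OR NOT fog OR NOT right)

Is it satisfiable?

Satisfiable

Try green = false.
From the singleton clause (NOT left), left = false.
From the singleton clause (NOT right), right = false.
From the singleton clause (fog), fog = true.
From the singleton clause (NOT mild), mild = false.
From the singleton clause (NOT sun), sun = false.
No clause remains; cyan is free.
A satisfying assignment: fog: true,  right: false,  sun: false,  left: false,  cyan: true,  green: false,  mild: false.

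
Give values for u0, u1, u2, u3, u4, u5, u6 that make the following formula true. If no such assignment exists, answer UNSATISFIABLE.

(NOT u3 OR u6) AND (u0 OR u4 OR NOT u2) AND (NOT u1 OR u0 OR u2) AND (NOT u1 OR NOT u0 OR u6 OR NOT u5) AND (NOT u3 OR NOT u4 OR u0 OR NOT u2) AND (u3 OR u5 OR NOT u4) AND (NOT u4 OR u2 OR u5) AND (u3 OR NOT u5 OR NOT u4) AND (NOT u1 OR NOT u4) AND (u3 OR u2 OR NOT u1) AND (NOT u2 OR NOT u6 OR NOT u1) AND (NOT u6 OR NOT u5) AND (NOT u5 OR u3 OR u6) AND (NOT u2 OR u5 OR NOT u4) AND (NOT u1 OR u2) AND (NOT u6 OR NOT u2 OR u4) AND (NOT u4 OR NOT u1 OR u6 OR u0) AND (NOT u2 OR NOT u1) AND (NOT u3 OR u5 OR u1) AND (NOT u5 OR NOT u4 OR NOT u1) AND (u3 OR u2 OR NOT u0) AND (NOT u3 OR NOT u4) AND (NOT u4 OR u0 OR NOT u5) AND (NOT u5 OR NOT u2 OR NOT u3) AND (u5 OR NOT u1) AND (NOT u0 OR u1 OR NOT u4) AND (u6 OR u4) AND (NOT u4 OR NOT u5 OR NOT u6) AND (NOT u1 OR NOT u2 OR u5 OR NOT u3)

u0 ↦ false; u1 ↦ false; u2 ↦ false; u3 ↦ false; u4 ↦ false; u5 ↦ false; u6 ↦ true

Suppose u3 = false.
Suppose u5 = false.
(NOT u4) alone gives u4 = false.
(NOT u1) alone gives u1 = false.
(u6) alone gives u6 = true.
(NOT u2) alone gives u2 = false.
(NOT u0) alone gives u0 = false.
All clauses are satisfied.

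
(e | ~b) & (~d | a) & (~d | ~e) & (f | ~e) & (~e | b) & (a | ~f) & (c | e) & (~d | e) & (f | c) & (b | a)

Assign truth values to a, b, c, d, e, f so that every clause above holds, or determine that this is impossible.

a ↦ 1,  b ↦ 1,  c ↦ 1,  d ↦ 0,  e ↦ 1,  f ↦ 1

Try e = 1.
From the singleton clause (~d), d = 0.
From the singleton clause (f), f = 1.
From the singleton clause (b), b = 1.
From the singleton clause (a), a = 1.
All clauses hold; c can take either value.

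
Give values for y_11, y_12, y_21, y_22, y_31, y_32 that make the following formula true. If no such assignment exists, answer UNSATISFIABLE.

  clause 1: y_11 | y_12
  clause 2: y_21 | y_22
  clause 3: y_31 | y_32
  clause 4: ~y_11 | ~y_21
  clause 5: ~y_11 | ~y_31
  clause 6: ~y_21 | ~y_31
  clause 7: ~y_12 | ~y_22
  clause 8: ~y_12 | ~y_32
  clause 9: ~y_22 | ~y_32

Branch on y_11: set y_11 = 1.
From the singleton clause (~y_21), y_21 = 0.
From the singleton clause (y_22), y_22 = 1.
From the singleton clause (~y_31), y_31 = 0.
From the singleton clause (y_32), y_32 = 1.
But (~y_32) is also a unit clause — contradiction.
Undo y_11 and try y_11 = 0.
From the singleton clause (y_12), y_12 = 1.
From the singleton clause (~y_22), y_22 = 0.
From the singleton clause (y_21), y_21 = 1.
From the singleton clause (~y_31), y_31 = 0.
From the singleton clause (y_32), y_32 = 1.
But (~y_32) is also a unit clause — contradiction.
Both values of y_11 lead to a conflict.

UNSATISFIABLE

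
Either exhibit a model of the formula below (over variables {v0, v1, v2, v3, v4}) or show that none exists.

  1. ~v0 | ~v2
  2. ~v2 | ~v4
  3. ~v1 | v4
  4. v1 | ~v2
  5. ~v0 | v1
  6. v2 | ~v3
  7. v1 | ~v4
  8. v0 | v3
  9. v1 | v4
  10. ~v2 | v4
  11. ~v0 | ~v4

Try v0 = 0.
The clause (v3) is unit, so v3 = 1.
The clause (v2) is unit, so v2 = 1.
The clause (~v4) is unit, so v4 = 0.
That conflicts with the unit clause (v4).
So v0 must be the other value — set v0 = 1.
The clause (~v2) is unit, so v2 = 0.
The clause (v1) is unit, so v1 = 1.
The clause (v4) is unit, so v4 = 1.
That conflicts with the unit clause (~v4).
Both values of v0 lead to a conflict.

UNSATISFIABLE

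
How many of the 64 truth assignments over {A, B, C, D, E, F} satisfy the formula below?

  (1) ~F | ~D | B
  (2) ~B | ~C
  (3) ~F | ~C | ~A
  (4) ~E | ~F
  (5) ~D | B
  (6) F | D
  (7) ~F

There are 2^6 = 64 truth assignments over (A, B, C, D, E, F).
Split on A. With A = 1, the clauses containing A are satisfied and ~A drops from the rest; 2 of the 2^5 = 32 assignments to the other variables satisfy what remains.
With A = 0, by the same count on the reduced clause set, 2 assignments work.
(One model: A=F, B=T, C=F, D=T, E=F, F=F.)
Total: 2 + 2 = 4.

4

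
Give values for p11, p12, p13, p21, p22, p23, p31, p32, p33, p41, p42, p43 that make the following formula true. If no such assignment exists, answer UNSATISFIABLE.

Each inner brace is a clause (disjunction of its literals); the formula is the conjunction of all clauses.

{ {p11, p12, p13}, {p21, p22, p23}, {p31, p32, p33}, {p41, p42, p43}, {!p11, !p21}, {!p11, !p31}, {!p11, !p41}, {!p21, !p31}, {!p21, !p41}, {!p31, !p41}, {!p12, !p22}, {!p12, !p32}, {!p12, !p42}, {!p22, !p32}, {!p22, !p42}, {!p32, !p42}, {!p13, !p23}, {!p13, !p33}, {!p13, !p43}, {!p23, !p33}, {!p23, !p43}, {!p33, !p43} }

Try p11 = false.
Try p12 = true.
The clause (!p22) is unit, so p22 = false.
The clause (!p32) is unit, so p32 = false.
The clause (!p42) is unit, so p42 = false.
Try p21 = true.
The clause (!p31) is unit, so p31 = false.
The clause (p33) is unit, so p33 = true.
The clause (!p41) is unit, so p41 = false.
The clause (p43) is unit, so p43 = true.
That conflicts with the unit clause (!p43).
Backtrack on p21: now try p21 = false.
The clause (p23) is unit, so p23 = true.
The clause (!p13) is unit, so p13 = false.
The clause (!p33) is unit, so p33 = false.
The clause (p31) is unit, so p31 = true.
The clause (!p41) is unit, so p41 = false.
The clause (p43) is unit, so p43 = true.
That conflicts with the unit clause (!p43).
Both values of p21 lead to a conflict.
Backtrack on p12: now try p12 = false.
The clause (p13) is unit, so p13 = true.
The clause (!p23) is unit, so p23 = false.
The clause (!p33) is unit, so p33 = false.
The clause (!p43) is unit, so p43 = false.
Try p21 = true.
The clause (!p31) is unit, so p31 = false.
The clause (p32) is unit, so p32 = true.
The clause (!p41) is unit, so p41 = false.
The clause (p42) is unit, so p42 = true.
That conflicts with the unit clause (!p42).
Backtrack on p21: now try p21 = false.
The clause (p22) is unit, so p22 = true.
The clause (!p32) is unit, so p32 = false.
The clause (p31) is unit, so p31 = true.
The clause (!p41) is unit, so p41 = false.
The clause (p42) is unit, so p42 = true.
That conflicts with the unit clause (!p42).
Both values of p21 lead to a conflict.
Both values of p12 lead to a conflict.
Backtrack on p11: now try p11 = true.
The clause (!p21) is unit, so p21 = false.
The clause (!p31) is unit, so p31 = false.
The clause (!p41) is unit, so p41 = false.
Try p22 = true.
The clause (!p12) is unit, so p12 = false.
The clause (!p32) is unit, so p32 = false.
The clause (p33) is unit, so p33 = true.
The clause (!p42) is unit, so p42 = false.
The clause (p43) is unit, so p43 = true.
That conflicts with the unit clause (!p43).
Backtrack on p22: now try p22 = false.
The clause (p23) is unit, so p23 = true.
The clause (!p13) is unit, so p13 = false.
The clause (!p33) is unit, so p33 = false.
The clause (p32) is unit, so p32 = true.
The clause (!p12) is unit, so p12 = false.
The clause (!p42) is unit, so p42 = false.
The clause (p43) is unit, so p43 = true.
That conflicts with the unit clause (!p43).
Both values of p22 lead to a conflict.
Both values of p11 lead to a conflict.

UNSATISFIABLE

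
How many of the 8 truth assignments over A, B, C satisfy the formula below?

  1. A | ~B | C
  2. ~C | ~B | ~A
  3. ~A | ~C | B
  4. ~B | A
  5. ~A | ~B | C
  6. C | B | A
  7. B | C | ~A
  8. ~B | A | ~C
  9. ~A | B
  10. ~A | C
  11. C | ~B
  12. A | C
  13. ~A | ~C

There are 2^3 = 8 truth assignments over (A, B, C).
Check each against the 13 clauses (columns in the order A, B, C):
  F F F  ✗ fails (C | B | A)
  F F T  ✓ satisfies all
  F T F  ✗ fails (A | ~B | C)
  F T T  ✗ fails (~B | A)
  T F F  ✗ fails (B | C | ~A)
  T F T  ✗ fails (~A | ~C | B)
  T T F  ✗ fails (~A | ~B | C)
  T T T  ✗ fails (~C | ~B | ~A)
1 of the 8 rows is a model.

1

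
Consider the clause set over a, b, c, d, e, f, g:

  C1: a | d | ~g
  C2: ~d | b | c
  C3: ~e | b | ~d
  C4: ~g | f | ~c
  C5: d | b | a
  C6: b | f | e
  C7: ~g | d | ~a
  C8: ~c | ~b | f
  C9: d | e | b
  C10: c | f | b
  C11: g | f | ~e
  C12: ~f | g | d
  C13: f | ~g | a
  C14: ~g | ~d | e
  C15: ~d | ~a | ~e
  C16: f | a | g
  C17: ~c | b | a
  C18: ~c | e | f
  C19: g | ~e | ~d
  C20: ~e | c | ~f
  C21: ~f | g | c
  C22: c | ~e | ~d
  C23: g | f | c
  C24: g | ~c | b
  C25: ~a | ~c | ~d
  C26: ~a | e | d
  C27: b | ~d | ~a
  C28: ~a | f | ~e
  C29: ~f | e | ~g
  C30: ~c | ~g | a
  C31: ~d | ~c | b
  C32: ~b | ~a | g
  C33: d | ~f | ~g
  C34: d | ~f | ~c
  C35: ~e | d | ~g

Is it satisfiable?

Yes

Case a = 0:
Case d = 1:
Case b = 1:
Case c = 1:
From the singleton clause (f), f = 1.
From the singleton clause (~g), g = 0.
From the singleton clause (~e), e = 0.
Every clause now holds.
A satisfying assignment: a ↦ 0, b ↦ 1, c ↦ 1, d ↦ 1, e ↦ 0, f ↦ 1, g ↦ 0.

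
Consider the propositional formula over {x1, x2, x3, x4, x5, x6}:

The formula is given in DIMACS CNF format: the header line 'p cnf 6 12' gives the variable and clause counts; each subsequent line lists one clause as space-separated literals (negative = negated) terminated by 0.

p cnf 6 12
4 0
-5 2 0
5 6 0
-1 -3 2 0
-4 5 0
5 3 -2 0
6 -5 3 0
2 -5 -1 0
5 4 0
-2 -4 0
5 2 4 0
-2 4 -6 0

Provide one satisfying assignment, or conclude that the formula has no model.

The clause (x4) is unit, so x4 = True.
The clause (x5) is unit, so x5 = True.
The clause (x2) is unit, so x2 = True.
But (¬x2) is also a unit clause — contradiction.

UNSATISFIABLE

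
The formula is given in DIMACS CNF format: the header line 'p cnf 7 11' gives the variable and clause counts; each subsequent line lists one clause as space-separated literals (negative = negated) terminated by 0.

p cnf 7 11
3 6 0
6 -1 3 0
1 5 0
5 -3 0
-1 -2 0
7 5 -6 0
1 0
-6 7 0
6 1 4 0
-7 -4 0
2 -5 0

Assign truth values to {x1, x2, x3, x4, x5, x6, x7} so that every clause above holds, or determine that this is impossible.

From the singleton clause (x1), x1 = True.
From the singleton clause (¬x2), x2 = False.
From the singleton clause (¬x5), x5 = False.
From the singleton clause (¬x3), x3 = False.
From the singleton clause (x6), x6 = True.
From the singleton clause (x7), x7 = True.
From the singleton clause (¬x4), x4 = False.
This assignment satisfies each clause.

x1=True, x2=False, x3=False, x4=False, x5=False, x6=True, x7=True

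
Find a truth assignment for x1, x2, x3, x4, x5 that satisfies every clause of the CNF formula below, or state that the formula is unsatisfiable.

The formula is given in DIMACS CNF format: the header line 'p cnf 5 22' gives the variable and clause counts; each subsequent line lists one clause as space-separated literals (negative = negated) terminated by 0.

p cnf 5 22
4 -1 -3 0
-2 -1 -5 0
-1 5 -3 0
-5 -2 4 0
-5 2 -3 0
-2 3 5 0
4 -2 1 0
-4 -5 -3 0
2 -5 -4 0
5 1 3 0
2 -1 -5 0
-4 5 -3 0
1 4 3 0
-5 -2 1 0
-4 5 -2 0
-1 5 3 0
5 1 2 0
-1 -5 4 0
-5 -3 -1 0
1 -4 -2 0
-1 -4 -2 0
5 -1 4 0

UNSATISFIABLE

Suppose x4 = True.
Suppose x5 = False.
(¬x3) alone gives x3 = False.
(¬x2) alone gives x2 = False.
(x1) alone gives x1 = True.
That conflicts with the unit clause (¬x1).
Undo x5 and try x5 = True.
(¬x3) alone gives x3 = False.
(x2) alone gives x2 = True.
(¬x1) alone gives x1 = False.
That conflicts with the unit clause (x1).
Either choice for x5 ends in contradiction.
Undo x4 and try x4 = False.
Suppose x1 = False.
(¬x2) alone gives x2 = False.
(x3) alone gives x3 = True.
(¬x5) alone gives x5 = False.
That conflicts with the unit clause (x5).
Undo x1 and try x1 = True.
(¬x3) alone gives x3 = False.
(x5) alone gives x5 = True.
That conflicts with the unit clause (¬x5).
Either choice for x1 ends in contradiction.
Either choice for x4 ends in contradiction.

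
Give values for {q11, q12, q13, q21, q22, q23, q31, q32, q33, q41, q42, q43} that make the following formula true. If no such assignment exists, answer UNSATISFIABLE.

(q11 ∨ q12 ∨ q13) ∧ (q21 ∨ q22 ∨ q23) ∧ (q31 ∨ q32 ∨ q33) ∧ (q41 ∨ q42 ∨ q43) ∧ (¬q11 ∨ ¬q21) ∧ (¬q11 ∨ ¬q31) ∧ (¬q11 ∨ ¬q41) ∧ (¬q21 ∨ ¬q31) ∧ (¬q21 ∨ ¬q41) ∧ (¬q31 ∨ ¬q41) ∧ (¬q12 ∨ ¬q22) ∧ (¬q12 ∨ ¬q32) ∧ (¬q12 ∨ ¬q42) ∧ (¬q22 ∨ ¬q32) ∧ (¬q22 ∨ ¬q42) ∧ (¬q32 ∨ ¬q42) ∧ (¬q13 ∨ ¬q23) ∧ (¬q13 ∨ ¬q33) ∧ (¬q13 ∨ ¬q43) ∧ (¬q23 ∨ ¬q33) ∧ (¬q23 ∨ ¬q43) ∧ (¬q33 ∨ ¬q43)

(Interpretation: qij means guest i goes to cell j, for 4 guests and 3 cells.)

UNSATISFIABLE

Try q11 = False.
Try q12 = True.
Unit clause (¬q22) forces q22 = False.
Unit clause (¬q32) forces q32 = False.
Unit clause (¬q42) forces q42 = False.
Try q21 = True.
Unit clause (¬q31) forces q31 = False.
Unit clause (q33) forces q33 = True.
Unit clause (¬q41) forces q41 = False.
Unit clause (q43) forces q43 = True.
That conflicts with the unit clause (¬q43).
Undo q21 and try q21 = False.
Unit clause (q23) forces q23 = True.
Unit clause (¬q13) forces q13 = False.
Unit clause (¬q33) forces q33 = False.
Unit clause (q31) forces q31 = True.
Unit clause (¬q41) forces q41 = False.
Unit clause (q43) forces q43 = True.
That conflicts with the unit clause (¬q43).
Either choice for q21 ends in contradiction.
Undo q12 and try q12 = False.
Unit clause (q13) forces q13 = True.
Unit clause (¬q23) forces q23 = False.
Unit clause (¬q33) forces q33 = False.
Unit clause (¬q43) forces q43 = False.
Try q21 = True.
Unit clause (¬q31) forces q31 = False.
Unit clause (q32) forces q32 = True.
Unit clause (¬q41) forces q41 = False.
Unit clause (q42) forces q42 = True.
That conflicts with the unit clause (¬q42).
Undo q21 and try q21 = False.
Unit clause (q22) forces q22 = True.
Unit clause (¬q32) forces q32 = False.
Unit clause (q31) forces q31 = True.
Unit clause (¬q41) forces q41 = False.
Unit clause (q42) forces q42 = True.
That conflicts with the unit clause (¬q42).
Either choice for q21 ends in contradiction.
Either choice for q12 ends in contradiction.
Undo q11 and try q11 = True.
Unit clause (¬q21) forces q21 = False.
Unit clause (¬q31) forces q31 = False.
Unit clause (¬q41) forces q41 = False.
Try q22 = True.
Unit clause (¬q12) forces q12 = False.
Unit clause (¬q32) forces q32 = False.
Unit clause (q33) forces q33 = True.
Unit clause (¬q42) forces q42 = False.
Unit clause (q43) forces q43 = True.
That conflicts with the unit clause (¬q43).
Undo q22 and try q22 = False.
Unit clause (q23) forces q23 = True.
Unit clause (¬q13) forces q13 = False.
Unit clause (¬q33) forces q33 = False.
Unit clause (q32) forces q32 = True.
Unit clause (¬q12) forces q12 = False.
Unit clause (¬q42) forces q42 = False.
Unit clause (q43) forces q43 = True.
That conflicts with the unit clause (¬q43).
Either choice for q22 ends in contradiction.
Either choice for q11 ends in contradiction.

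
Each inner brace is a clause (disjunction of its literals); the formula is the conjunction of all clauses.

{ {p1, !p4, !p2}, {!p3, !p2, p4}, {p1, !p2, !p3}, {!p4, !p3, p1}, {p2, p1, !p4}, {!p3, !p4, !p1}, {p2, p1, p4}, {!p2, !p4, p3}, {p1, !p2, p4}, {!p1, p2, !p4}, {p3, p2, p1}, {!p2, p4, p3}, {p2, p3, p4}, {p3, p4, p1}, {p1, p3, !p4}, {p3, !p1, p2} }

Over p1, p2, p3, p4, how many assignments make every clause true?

There are 2^4 = 16 truth assignments over (p1, p2, p3, p4).
Check each against the 16 clauses (columns in the order p1, p2, p3, p4):
  F F F F  ✗ fails (p2 || p1 || p4)
  F F F T  ✗ fails (p2 || p1 || !p4)
  F F T F  ✗ fails (p2 || p1 || p4)
  F F T T  ✗ fails (!p4 || !p3 || p1)
  F T F F  ✗ fails (p1 || !p2 || p4)
  F T F T  ✗ fails (p1 || !p4 || !p2)
  F T T F  ✗ fails (!p3 || !p2 || p4)
  F T T T  ✗ fails (p1 || !p4 || !p2)
  T F F F  ✗ fails (p2 || p3 || p4)
  T F F T  ✗ fails (!p1 || p2 || !p4)
  T F T F  ✓ satisfies all
  T F T T  ✗ fails (!p3 || !p4 || !p1)
  T T F F  ✗ fails (!p2 || p4 || p3)
  T T F T  ✗ fails (!p2 || !p4 || p3)
  T T T F  ✗ fails (!p3 || !p2 || p4)
  T T T T  ✗ fails (!p3 || !p4 || !p1)
1 of the 16 rows is a model.

1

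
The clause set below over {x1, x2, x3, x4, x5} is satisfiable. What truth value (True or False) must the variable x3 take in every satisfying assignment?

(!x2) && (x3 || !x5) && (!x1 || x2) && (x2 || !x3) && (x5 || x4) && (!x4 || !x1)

Suppose x3 = true.
(!x2) alone gives x2 = false.
That conflicts with the unit clause (x2).
So every satisfying assignment has x3 = False.

False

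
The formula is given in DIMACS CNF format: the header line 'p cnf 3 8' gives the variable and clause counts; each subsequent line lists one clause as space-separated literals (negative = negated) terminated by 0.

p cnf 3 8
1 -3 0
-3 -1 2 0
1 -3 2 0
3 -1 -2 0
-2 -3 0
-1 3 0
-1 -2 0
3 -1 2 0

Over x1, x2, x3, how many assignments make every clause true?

2

There are 2^3 = 8 truth assignments over (x1, x2, x3).
Check each against the 8 clauses (columns in the order x1, x2, x3):
  F F F  ✓ satisfies all
  F F T  ✗ fails (x1 ∨ ¬x3)
  F T F  ✓ satisfies all
  F T T  ✗ fails (x1 ∨ ¬x3)
  T F F  ✗ fails (¬x1 ∨ x3)
  T F T  ✗ fails (¬x3 ∨ ¬x1 ∨ x2)
  T T F  ✗ fails (x3 ∨ ¬x1 ∨ ¬x2)
  T T T  ✗ fails (¬x2 ∨ ¬x3)
2 of the 8 rows are models.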